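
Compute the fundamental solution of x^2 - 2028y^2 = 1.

First expand sqrt(2028) as a continued fraction. With x_i = (sqrt(2028) + m_i)/d_i and (m_0, d_0) = (0, 1): a_0 = floor(sqrt(2028)) = 45, since 45^2 = 2025 <= 2028 < 2116 = 46^2.
Iterate m_{i+1} = d_i*a_i - m_i, d_{i+1} = (2028 - m_{i+1}^2)/d_i, a_{i+1} = floor((a_0 + m_{i+1})/d_{i+1}):
  m_1 = 1*45 - 0 = 45, d_1 = (2028 - 45^2)/1 = 3/1 = 3, a_1 = floor((45 + 45)/3) = 30.
  m_2 = 3*30 - 45 = 45, d_2 = (2028 - 45^2)/3 = 3/3 = 1, a_2 = floor((45 + 45)/1) = 90.
  m_3 = 1*90 - 45 = 45, d_3 = (2028 - 45^2)/1 = 3/1 = 3: (m_3, d_3) = (m_1, d_1) = (45, 3), so from here the quotients repeat a_1, a_2; the period length is 2.
So sqrt(2028) = [45; (30, 90)] with period length k = 2.
k is even, so the fundamental solution of x^2 - 2028y^2 = 1 is (p_{k-1}, q_{k-1}) = (p_1, q_1); compute convergents through index 1.
Convergents (p_i = a_i*p_{i-1} + p_{i-2}, q_i = a_i*q_{i-1} + q_{i-2} with p_{-2}=0, p_{-1}=1, q_{-2}=1, q_{-1}=0):
  i=0: a_0=45, p_0 = 45*1 + 0 = 45, q_0 = 45*0 + 1 = 1.
  i=1: a_1=30, p_1 = 30*45 + 1 = 1351, q_1 = 30*1 + 0 = 30.
Check: 1351^2 - 2028*30^2 = 1825201 - 1825200 = 1, so (x, y) = (1351, 30) solves the equation, and by the theorem it is the least positive solution.

(x, y) = (1351, 30)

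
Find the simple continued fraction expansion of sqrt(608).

Write x_i = (sqrt(608) + m_i)/d_i with (m_0, d_0) = (0, 1). a_0 = floor(sqrt(608)) = 24, since 24^2 = 576 <= 608 < 625 = 25^2.
Iterate m_{i+1} = d_i*a_i - m_i, d_{i+1} = (608 - m_{i+1}^2)/d_i, a_{i+1} = floor((a_0 + m_{i+1})/d_{i+1}):
  m_1 = 1*24 - 0 = 24, d_1 = (608 - 24^2)/1 = 32/1 = 32, a_1 = floor((24 + 24)/32) = 1.
  m_2 = 32*1 - 24 = 8, d_2 = (608 - 8^2)/32 = 544/32 = 17, a_2 = floor((24 + 8)/17) = 1.
  m_3 = 17*1 - 8 = 9, d_3 = (608 - 9^2)/17 = 527/17 = 31, a_3 = floor((24 + 9)/31) = 1.
  m_4 = 31*1 - 9 = 22, d_4 = (608 - 22^2)/31 = 124/31 = 4, a_4 = floor((24 + 22)/4) = 11.
  m_5 = 4*11 - 22 = 22, d_5 = (608 - 22^2)/4 = 124/4 = 31, a_5 = floor((24 + 22)/31) = 1.
  m_6 = 31*1 - 22 = 9, d_6 = (608 - 9^2)/31 = 527/31 = 17, a_6 = floor((24 + 9)/17) = 1.
  m_7 = 17*1 - 9 = 8, d_7 = (608 - 8^2)/17 = 544/17 = 32, a_7 = floor((24 + 8)/32) = 1.
  m_8 = 32*1 - 8 = 24, d_8 = (608 - 24^2)/32 = 32/32 = 1, a_8 = floor((24 + 24)/1) = 48.
  m_9 = 1*48 - 24 = 24, d_9 = (608 - 24^2)/1 = 32/1 = 32: (m_9, d_9) = (m_1, d_1) = (24, 32), so from here the quotients repeat a_1, ..., a_8; the period length is 8.
Hence the expansion of sqrt(608) is a_0 = 24 followed by the repeating block 1, 1, 1, 11, 1, 1, 1, 48 (period 8).

[24; (1, 1, 1, 11, 1, 1, 1, 48)]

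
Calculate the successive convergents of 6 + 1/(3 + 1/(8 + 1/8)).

6/1, 19/3, 158/25, 1283/203

Using the convergent recurrence p_i = a_i*p_{i-1} + p_{i-2}, q_i = a_i*q_{i-1} + q_{i-2} with p_{-2}=0, p_{-1}=1, q_{-2}=1, q_{-1}=0:
  i=0: a_0=6, p_0 = 6*1 + 0 = 6, q_0 = 6*0 + 1 = 1.
  i=1: a_1=3, p_1 = 3*6 + 1 = 19, q_1 = 3*1 + 0 = 3.
  i=2: a_2=8, p_2 = 8*19 + 6 = 158, q_2 = 8*3 + 1 = 25.
  i=3: a_3=8, p_3 = 8*158 + 19 = 1283, q_3 = 8*25 + 3 = 203.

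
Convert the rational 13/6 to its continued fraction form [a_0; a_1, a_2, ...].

[2; 6]

Run the Euclidean algorithm on 13 and 6; the successive quotients are the partial quotients a_0, a_1, ... (each step inverts the fractional part left over by the previous one):
  13 = 2*6 + 1, so a_0 = 2.
  6 = 6*1 + 0, so a_1 = 6.
The remainder reaches 0 after 2 divisions, so the expansion has 2 partial quotients, read off in order.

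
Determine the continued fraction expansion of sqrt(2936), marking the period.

Write x_i = (sqrt(2936) + m_i)/d_i with (m_0, d_0) = (0, 1). a_0 = floor(sqrt(2936)) = 54, since 54^2 = 2916 <= 2936 < 3025 = 55^2.
Iterate m_{i+1} = d_i*a_i - m_i, d_{i+1} = (2936 - m_{i+1}^2)/d_i, a_{i+1} = floor((a_0 + m_{i+1})/d_{i+1}):
  m_1 = 1*54 - 0 = 54, d_1 = (2936 - 54^2)/1 = 20/1 = 20, a_1 = floor((54 + 54)/20) = 5.
  m_2 = 20*5 - 54 = 46, d_2 = (2936 - 46^2)/20 = 820/20 = 41, a_2 = floor((54 + 46)/41) = 2.
  m_3 = 41*2 - 46 = 36, d_3 = (2936 - 36^2)/41 = 1640/41 = 40, a_3 = floor((54 + 36)/40) = 2.
  m_4 = 40*2 - 36 = 44, d_4 = (2936 - 44^2)/40 = 1000/40 = 25, a_4 = floor((54 + 44)/25) = 3.
  m_5 = 25*3 - 44 = 31, d_5 = (2936 - 31^2)/25 = 1975/25 = 79, a_5 = floor((54 + 31)/79) = 1.
  m_6 = 79*1 - 31 = 48, d_6 = (2936 - 48^2)/79 = 632/79 = 8, a_6 = floor((54 + 48)/8) = 12.
  m_7 = 8*12 - 48 = 48, d_7 = (2936 - 48^2)/8 = 632/8 = 79, a_7 = floor((54 + 48)/79) = 1.
  m_8 = 79*1 - 48 = 31, d_8 = (2936 - 31^2)/79 = 1975/79 = 25, a_8 = floor((54 + 31)/25) = 3.
  m_9 = 25*3 - 31 = 44, d_9 = (2936 - 44^2)/25 = 1000/25 = 40, a_9 = floor((54 + 44)/40) = 2.
  m_10 = 40*2 - 44 = 36, d_10 = (2936 - 36^2)/40 = 1640/40 = 41, a_10 = floor((54 + 36)/41) = 2.
  m_11 = 41*2 - 36 = 46, d_11 = (2936 - 46^2)/41 = 820/41 = 20, a_11 = floor((54 + 46)/20) = 5.
  m_12 = 20*5 - 46 = 54, d_12 = (2936 - 54^2)/20 = 20/20 = 1, a_12 = floor((54 + 54)/1) = 108.
  m_13 = 1*108 - 54 = 54, d_13 = (2936 - 54^2)/1 = 20/1 = 20: (m_13, d_13) = (m_1, d_1) = (54, 20), so from here the quotients repeat a_1, ..., a_12; the period length is 12.
Hence the expansion of sqrt(2936) is a_0 = 54 followed by the repeating block 5, 2, 2, 3, 1, 12, 1, 3, 2, 2, 5, 108 (period 12).

[54; (5, 2, 2, 3, 1, 12, 1, 3, 2, 2, 5, 108)]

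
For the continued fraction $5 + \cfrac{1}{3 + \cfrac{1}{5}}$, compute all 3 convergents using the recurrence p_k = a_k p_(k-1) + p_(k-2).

5/1, 16/3, 85/16

Using the convergent recurrence p_i = a_i*p_{i-1} + p_{i-2}, q_i = a_i*q_{i-1} + q_{i-2} with p_{-2}=0, p_{-1}=1, q_{-2}=1, q_{-1}=0:
  i=0: a_0=5, p_0 = 5*1 + 0 = 5, q_0 = 5*0 + 1 = 1.
  i=1: a_1=3, p_1 = 3*5 + 1 = 16, q_1 = 3*1 + 0 = 3.
  i=2: a_2=5, p_2 = 5*16 + 5 = 85, q_2 = 5*3 + 1 = 16.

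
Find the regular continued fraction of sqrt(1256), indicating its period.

Write x_i = (sqrt(1256) + m_i)/d_i with (m_0, d_0) = (0, 1). a_0 = floor(sqrt(1256)) = 35, since 35^2 = 1225 <= 1256 < 1296 = 36^2.
Iterate m_{i+1} = d_i*a_i - m_i, d_{i+1} = (1256 - m_{i+1}^2)/d_i, a_{i+1} = floor((a_0 + m_{i+1})/d_{i+1}):
  m_1 = 1*35 - 0 = 35, d_1 = (1256 - 35^2)/1 = 31/1 = 31, a_1 = floor((35 + 35)/31) = 2.
  m_2 = 31*2 - 35 = 27, d_2 = (1256 - 27^2)/31 = 527/31 = 17, a_2 = floor((35 + 27)/17) = 3.
  m_3 = 17*3 - 27 = 24, d_3 = (1256 - 24^2)/17 = 680/17 = 40, a_3 = floor((35 + 24)/40) = 1.
  m_4 = 40*1 - 24 = 16, d_4 = (1256 - 16^2)/40 = 1000/40 = 25, a_4 = floor((35 + 16)/25) = 2.
  m_5 = 25*2 - 16 = 34, d_5 = (1256 - 34^2)/25 = 100/25 = 4, a_5 = floor((35 + 34)/4) = 17.
  m_6 = 4*17 - 34 = 34, d_6 = (1256 - 34^2)/4 = 100/4 = 25, a_6 = floor((35 + 34)/25) = 2.
  m_7 = 25*2 - 34 = 16, d_7 = (1256 - 16^2)/25 = 1000/25 = 40, a_7 = floor((35 + 16)/40) = 1.
  m_8 = 40*1 - 16 = 24, d_8 = (1256 - 24^2)/40 = 680/40 = 17, a_8 = floor((35 + 24)/17) = 3.
  m_9 = 17*3 - 24 = 27, d_9 = (1256 - 27^2)/17 = 527/17 = 31, a_9 = floor((35 + 27)/31) = 2.
  m_10 = 31*2 - 27 = 35, d_10 = (1256 - 35^2)/31 = 31/31 = 1, a_10 = floor((35 + 35)/1) = 70.
  m_11 = 1*70 - 35 = 35, d_11 = (1256 - 35^2)/1 = 31/1 = 31: (m_11, d_11) = (m_1, d_1) = (35, 31), so from here the quotients repeat a_1, ..., a_10; the period length is 10.
Hence the expansion of sqrt(1256) is a_0 = 35 followed by the repeating block 2, 3, 1, 2, 17, 2, 1, 3, 2, 70 (period 10).

[35; (2, 3, 1, 2, 17, 2, 1, 3, 2, 70)]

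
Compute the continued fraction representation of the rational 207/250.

Run the Euclidean algorithm on 207 and 250; the successive quotients are the partial quotients a_0, a_1, ... (each step inverts the fractional part left over by the previous one):
  207 = 0*250 + 207, so a_0 = 0.
  250 = 1*207 + 43, so a_1 = 1.
  207 = 4*43 + 35, so a_2 = 4.
  43 = 1*35 + 8, so a_3 = 1.
  35 = 4*8 + 3, so a_4 = 4.
  8 = 2*3 + 2, so a_5 = 2.
  3 = 1*2 + 1, so a_6 = 1.
  2 = 2*1 + 0, so a_7 = 2.
The remainder reaches 0 after 8 divisions, so the expansion has 8 partial quotients, read off in order.

[0; 1, 4, 1, 4, 2, 1, 2]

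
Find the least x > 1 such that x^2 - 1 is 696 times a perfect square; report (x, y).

(x, y) = (1451, 55)

First expand sqrt(696) as a continued fraction. With x_i = (sqrt(696) + m_i)/d_i and (m_0, d_0) = (0, 1): a_0 = floor(sqrt(696)) = 26, since 26^2 = 676 <= 696 < 729 = 27^2.
Iterate m_{i+1} = d_i*a_i - m_i, d_{i+1} = (696 - m_{i+1}^2)/d_i, a_{i+1} = floor((a_0 + m_{i+1})/d_{i+1}):
  m_1 = 1*26 - 0 = 26, d_1 = (696 - 26^2)/1 = 20/1 = 20, a_1 = floor((26 + 26)/20) = 2.
  m_2 = 20*2 - 26 = 14, d_2 = (696 - 14^2)/20 = 500/20 = 25, a_2 = floor((26 + 14)/25) = 1.
  m_3 = 25*1 - 14 = 11, d_3 = (696 - 11^2)/25 = 575/25 = 23, a_3 = floor((26 + 11)/23) = 1.
  m_4 = 23*1 - 11 = 12, d_4 = (696 - 12^2)/23 = 552/23 = 24, a_4 = floor((26 + 12)/24) = 1.
  m_5 = 24*1 - 12 = 12, d_5 = (696 - 12^2)/24 = 552/24 = 23, a_5 = floor((26 + 12)/23) = 1.
  m_6 = 23*1 - 12 = 11, d_6 = (696 - 11^2)/23 = 575/23 = 25, a_6 = floor((26 + 11)/25) = 1.
  m_7 = 25*1 - 11 = 14, d_7 = (696 - 14^2)/25 = 500/25 = 20, a_7 = floor((26 + 14)/20) = 2.
  m_8 = 20*2 - 14 = 26, d_8 = (696 - 26^2)/20 = 20/20 = 1, a_8 = floor((26 + 26)/1) = 52.
  m_9 = 1*52 - 26 = 26, d_9 = (696 - 26^2)/1 = 20/1 = 20: (m_9, d_9) = (m_1, d_1) = (26, 20), so from here the quotients repeat a_1, ..., a_8; the period length is 8.
So sqrt(696) = [26; (2, 1, 1, 1, 1, 1, 2, 52)] with period length k = 8.
k is even, so the fundamental solution of x^2 - 696y^2 = 1 is (p_{k-1}, q_{k-1}) = (p_7, q_7); compute convergents through index 7.
Convergents (p_i = a_i*p_{i-1} + p_{i-2}, q_i = a_i*q_{i-1} + q_{i-2} with p_{-2}=0, p_{-1}=1, q_{-2}=1, q_{-1}=0):
  i=0: a_0=26, p_0 = 26*1 + 0 = 26, q_0 = 26*0 + 1 = 1.
  i=1: a_1=2, p_1 = 2*26 + 1 = 53, q_1 = 2*1 + 0 = 2.
  i=2: a_2=1, p_2 = 1*53 + 26 = 79, q_2 = 1*2 + 1 = 3.
  i=3: a_3=1, p_3 = 1*79 + 53 = 132, q_3 = 1*3 + 2 = 5.
  i=4: a_4=1, p_4 = 1*132 + 79 = 211, q_4 = 1*5 + 3 = 8.
  i=5: a_5=1, p_5 = 1*211 + 132 = 343, q_5 = 1*8 + 5 = 13.
  i=6: a_6=1, p_6 = 1*343 + 211 = 554, q_6 = 1*13 + 8 = 21.
  i=7: a_7=2, p_7 = 2*554 + 343 = 1451, q_7 = 2*21 + 13 = 55.
Check: 1451^2 - 696*55^2 = 2105401 - 2105400 = 1, so (x, y) = (1451, 55) solves the equation, and by the theorem it is the least positive solution.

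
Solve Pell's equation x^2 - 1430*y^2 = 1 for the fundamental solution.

First expand sqrt(1430) as a continued fraction. With x_i = (sqrt(1430) + m_i)/d_i and (m_0, d_0) = (0, 1): a_0 = floor(sqrt(1430)) = 37, since 37^2 = 1369 <= 1430 < 1444 = 38^2.
Iterate m_{i+1} = d_i*a_i - m_i, d_{i+1} = (1430 - m_{i+1}^2)/d_i, a_{i+1} = floor((a_0 + m_{i+1})/d_{i+1}):
  m_1 = 1*37 - 0 = 37, d_1 = (1430 - 37^2)/1 = 61/1 = 61, a_1 = floor((37 + 37)/61) = 1.
  m_2 = 61*1 - 37 = 24, d_2 = (1430 - 24^2)/61 = 854/61 = 14, a_2 = floor((37 + 24)/14) = 4.
  m_3 = 14*4 - 24 = 32, d_3 = (1430 - 32^2)/14 = 406/14 = 29, a_3 = floor((37 + 32)/29) = 2.
  m_4 = 29*2 - 32 = 26, d_4 = (1430 - 26^2)/29 = 754/29 = 26, a_4 = floor((37 + 26)/26) = 2.
  m_5 = 26*2 - 26 = 26, d_5 = (1430 - 26^2)/26 = 754/26 = 29, a_5 = floor((37 + 26)/29) = 2.
  m_6 = 29*2 - 26 = 32, d_6 = (1430 - 32^2)/29 = 406/29 = 14, a_6 = floor((37 + 32)/14) = 4.
  m_7 = 14*4 - 32 = 24, d_7 = (1430 - 24^2)/14 = 854/14 = 61, a_7 = floor((37 + 24)/61) = 1.
  m_8 = 61*1 - 24 = 37, d_8 = (1430 - 37^2)/61 = 61/61 = 1, a_8 = floor((37 + 37)/1) = 74.
  m_9 = 1*74 - 37 = 37, d_9 = (1430 - 37^2)/1 = 61/1 = 61: (m_9, d_9) = (m_1, d_1) = (37, 61), so from here the quotients repeat a_1, ..., a_8; the period length is 8.
So sqrt(1430) = [37; (1, 4, 2, 2, 2, 4, 1, 74)] with period length k = 8.
k is even, so the fundamental solution of x^2 - 1430y^2 = 1 is (p_{k-1}, q_{k-1}) = (p_7, q_7); compute convergents through index 7.
Convergents (p_i = a_i*p_{i-1} + p_{i-2}, q_i = a_i*q_{i-1} + q_{i-2} with p_{-2}=0, p_{-1}=1, q_{-2}=1, q_{-1}=0):
  i=0: a_0=37, p_0 = 37*1 + 0 = 37, q_0 = 37*0 + 1 = 1.
  i=1: a_1=1, p_1 = 1*37 + 1 = 38, q_1 = 1*1 + 0 = 1.
  i=2: a_2=4, p_2 = 4*38 + 37 = 189, q_2 = 4*1 + 1 = 5.
  i=3: a_3=2, p_3 = 2*189 + 38 = 416, q_3 = 2*5 + 1 = 11.
  i=4: a_4=2, p_4 = 2*416 + 189 = 1021, q_4 = 2*11 + 5 = 27.
  i=5: a_5=2, p_5 = 2*1021 + 416 = 2458, q_5 = 2*27 + 11 = 65.
  i=6: a_6=4, p_6 = 4*2458 + 1021 = 10853, q_6 = 4*65 + 27 = 287.
  i=7: a_7=1, p_7 = 1*10853 + 2458 = 13311, q_7 = 1*287 + 65 = 352.
Check: 13311^2 - 1430*352^2 = 177182721 - 177182720 = 1, so (x, y) = (13311, 352) solves the equation, and by the theorem it is the least positive solution.

(x, y) = (13311, 352)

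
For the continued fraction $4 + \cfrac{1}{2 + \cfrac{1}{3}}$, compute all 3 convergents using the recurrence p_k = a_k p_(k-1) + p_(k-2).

Using the convergent recurrence p_i = a_i*p_{i-1} + p_{i-2}, q_i = a_i*q_{i-1} + q_{i-2} with p_{-2}=0, p_{-1}=1, q_{-2}=1, q_{-1}=0:
  i=0: a_0=4, p_0 = 4*1 + 0 = 4, q_0 = 4*0 + 1 = 1.
  i=1: a_1=2, p_1 = 2*4 + 1 = 9, q_1 = 2*1 + 0 = 2.
  i=2: a_2=3, p_2 = 3*9 + 4 = 31, q_2 = 3*2 + 1 = 7.

4/1, 9/2, 31/7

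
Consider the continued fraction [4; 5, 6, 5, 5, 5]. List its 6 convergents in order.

Using the convergent recurrence p_i = a_i*p_{i-1} + p_{i-2}, q_i = a_i*q_{i-1} + q_{i-2} with p_{-2}=0, p_{-1}=1, q_{-2}=1, q_{-1}=0:
  i=0: a_0=4, p_0 = 4*1 + 0 = 4, q_0 = 4*0 + 1 = 1.
  i=1: a_1=5, p_1 = 5*4 + 1 = 21, q_1 = 5*1 + 0 = 5.
  i=2: a_2=6, p_2 = 6*21 + 4 = 130, q_2 = 6*5 + 1 = 31.
  i=3: a_3=5, p_3 = 5*130 + 21 = 671, q_3 = 5*31 + 5 = 160.
  i=4: a_4=5, p_4 = 5*671 + 130 = 3485, q_4 = 5*160 + 31 = 831.
  i=5: a_5=5, p_5 = 5*3485 + 671 = 18096, q_5 = 5*831 + 160 = 4315.

4/1, 21/5, 130/31, 671/160, 3485/831, 18096/4315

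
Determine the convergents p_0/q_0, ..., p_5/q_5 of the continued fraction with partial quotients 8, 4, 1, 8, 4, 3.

8/1, 33/4, 41/5, 361/44, 1485/181, 4816/587

Using the convergent recurrence p_i = a_i*p_{i-1} + p_{i-2}, q_i = a_i*q_{i-1} + q_{i-2} with p_{-2}=0, p_{-1}=1, q_{-2}=1, q_{-1}=0:
  i=0: a_0=8, p_0 = 8*1 + 0 = 8, q_0 = 8*0 + 1 = 1.
  i=1: a_1=4, p_1 = 4*8 + 1 = 33, q_1 = 4*1 + 0 = 4.
  i=2: a_2=1, p_2 = 1*33 + 8 = 41, q_2 = 1*4 + 1 = 5.
  i=3: a_3=8, p_3 = 8*41 + 33 = 361, q_3 = 8*5 + 4 = 44.
  i=4: a_4=4, p_4 = 4*361 + 41 = 1485, q_4 = 4*44 + 5 = 181.
  i=5: a_5=3, p_5 = 3*1485 + 361 = 4816, q_5 = 3*181 + 44 = 587.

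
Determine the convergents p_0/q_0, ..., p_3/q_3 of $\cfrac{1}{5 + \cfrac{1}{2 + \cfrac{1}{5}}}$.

Using the convergent recurrence p_i = a_i*p_{i-1} + p_{i-2}, q_i = a_i*q_{i-1} + q_{i-2} with p_{-2}=0, p_{-1}=1, q_{-2}=1, q_{-1}=0:
  i=0: a_0=0, p_0 = 0*1 + 0 = 0, q_0 = 0*0 + 1 = 1.
  i=1: a_1=5, p_1 = 5*0 + 1 = 1, q_1 = 5*1 + 0 = 5.
  i=2: a_2=2, p_2 = 2*1 + 0 = 2, q_2 = 2*5 + 1 = 11.
  i=3: a_3=5, p_3 = 5*2 + 1 = 11, q_3 = 5*11 + 5 = 60.

0/1, 1/5, 2/11, 11/60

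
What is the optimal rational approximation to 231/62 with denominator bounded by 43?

Expand x = 231/62 as a continued fraction with the Euclidean algorithm:
  231 = 3*62 + 45, so a_0 = 3.
  62 = 1*45 + 17, so a_1 = 1.
  45 = 2*17 + 11, so a_2 = 2.
  17 = 1*11 + 6, so a_3 = 1.
  11 = 1*6 + 5, so a_4 = 1.
  6 = 1*5 + 1, so a_5 = 1.
  5 = 5*1 + 0, so a_6 = 5.
so x = [3; 1, 2, 1, 1, 1, 5].
Convergents (p_i = a_i*p_{i-1} + p_{i-2}, q_i = a_i*q_{i-1} + q_{i-2} with p_{-2}=0, p_{-1}=1, q_{-2}=1, q_{-1}=0), until the denominator exceeds 43:
  i=0: a_0=3, p_0 = 3*1 + 0 = 3, q_0 = 3*0 + 1 = 1.
  i=1: a_1=1, p_1 = 1*3 + 1 = 4, q_1 = 1*1 + 0 = 1.
  i=2: a_2=2, p_2 = 2*4 + 3 = 11, q_2 = 2*1 + 1 = 3.
  i=3: a_3=1, p_3 = 1*11 + 4 = 15, q_3 = 1*3 + 1 = 4.
  i=4: a_4=1, p_4 = 1*15 + 11 = 26, q_4 = 1*4 + 3 = 7.
  i=5: a_5=1, p_5 = 1*26 + 15 = 41, q_5 = 1*7 + 4 = 11.
  i=6: a_6=5, p_6 = 5*41 + 26 = 231, q_6 = 5*11 + 7 = 62.
q_6 = 62 > 43, so the last convergent with denominator <= 43 is p_5/q_5 = 41/11.
The closest fraction with denominator <= 43 is either p_5/q_5 or the intermediate fraction (k*p_5 + p_4)/(k*q_5 + q_4) with the largest k >= 1 whose denominator stays <= 43; these approach x as k grows, and every other convergent or intermediate fraction in range is farther away.
Largest k: floor((43 - q_4)/q_5) = floor((43 - 7)/11) = 3.
That gives (3*41 + 26)/(3*11 + 7) = 149/40.
Compare the errors: |x - 41/11| = |231*11 - 41*62|/(62*11) = 1/682, and |x - 149/40| = |231*40 - 149*62|/(62*40) = 2/2480.
Cross-multiplying, 2*682 = 1364 < 2480 = 1*2480, so 2/2480 is smaller: the intermediate fraction 149/40 is closer to x than 41/11.

149/40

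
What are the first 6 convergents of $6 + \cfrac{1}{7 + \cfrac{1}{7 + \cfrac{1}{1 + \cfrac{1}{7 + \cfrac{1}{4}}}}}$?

Using the convergent recurrence p_i = a_i*p_{i-1} + p_{i-2}, q_i = a_i*q_{i-1} + q_{i-2} with p_{-2}=0, p_{-1}=1, q_{-2}=1, q_{-1}=0:
  i=0: a_0=6, p_0 = 6*1 + 0 = 6, q_0 = 6*0 + 1 = 1.
  i=1: a_1=7, p_1 = 7*6 + 1 = 43, q_1 = 7*1 + 0 = 7.
  i=2: a_2=7, p_2 = 7*43 + 6 = 307, q_2 = 7*7 + 1 = 50.
  i=3: a_3=1, p_3 = 1*307 + 43 = 350, q_3 = 1*50 + 7 = 57.
  i=4: a_4=7, p_4 = 7*350 + 307 = 2757, q_4 = 7*57 + 50 = 449.
  i=5: a_5=4, p_5 = 4*2757 + 350 = 11378, q_5 = 4*449 + 57 = 1853.

6/1, 43/7, 307/50, 350/57, 2757/449, 11378/1853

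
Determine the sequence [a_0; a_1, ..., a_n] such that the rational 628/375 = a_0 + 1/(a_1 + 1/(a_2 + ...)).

Run the Euclidean algorithm on 628 and 375; the successive quotients are the partial quotients a_0, a_1, ... (each step inverts the fractional part left over by the previous one):
  628 = 1*375 + 253, so a_0 = 1.
  375 = 1*253 + 122, so a_1 = 1.
  253 = 2*122 + 9, so a_2 = 2.
  122 = 13*9 + 5, so a_3 = 13.
  9 = 1*5 + 4, so a_4 = 1.
  5 = 1*4 + 1, so a_5 = 1.
  4 = 4*1 + 0, so a_6 = 4.
The remainder reaches 0 after 7 divisions, so the expansion has 7 partial quotients, read off in order.

[1; 1, 2, 13, 1, 1, 4]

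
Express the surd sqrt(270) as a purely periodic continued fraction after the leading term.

Write x_i = (sqrt(270) + m_i)/d_i with (m_0, d_0) = (0, 1). a_0 = floor(sqrt(270)) = 16, since 16^2 = 256 <= 270 < 289 = 17^2.
Iterate m_{i+1} = d_i*a_i - m_i, d_{i+1} = (270 - m_{i+1}^2)/d_i, a_{i+1} = floor((a_0 + m_{i+1})/d_{i+1}):
  m_1 = 1*16 - 0 = 16, d_1 = (270 - 16^2)/1 = 14/1 = 14, a_1 = floor((16 + 16)/14) = 2.
  m_2 = 14*2 - 16 = 12, d_2 = (270 - 12^2)/14 = 126/14 = 9, a_2 = floor((16 + 12)/9) = 3.
  m_3 = 9*3 - 12 = 15, d_3 = (270 - 15^2)/9 = 45/9 = 5, a_3 = floor((16 + 15)/5) = 6.
  m_4 = 5*6 - 15 = 15, d_4 = (270 - 15^2)/5 = 45/5 = 9, a_4 = floor((16 + 15)/9) = 3.
  m_5 = 9*3 - 15 = 12, d_5 = (270 - 12^2)/9 = 126/9 = 14, a_5 = floor((16 + 12)/14) = 2.
  m_6 = 14*2 - 12 = 16, d_6 = (270 - 16^2)/14 = 14/14 = 1, a_6 = floor((16 + 16)/1) = 32.
  m_7 = 1*32 - 16 = 16, d_7 = (270 - 16^2)/1 = 14/1 = 14: (m_7, d_7) = (m_1, d_1) = (16, 14), so from here the quotients repeat a_1, ..., a_6; the period length is 6.
Hence the expansion of sqrt(270) is a_0 = 16 followed by the repeating block 2, 3, 6, 3, 2, 32 (period 6).

[16; (2, 3, 6, 3, 2, 32)]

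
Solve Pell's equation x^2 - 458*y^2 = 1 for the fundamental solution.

(x, y) = (22899, 1070)

First expand sqrt(458) as a continued fraction. With x_i = (sqrt(458) + m_i)/d_i and (m_0, d_0) = (0, 1): a_0 = floor(sqrt(458)) = 21, since 21^2 = 441 <= 458 < 484 = 22^2.
Iterate m_{i+1} = d_i*a_i - m_i, d_{i+1} = (458 - m_{i+1}^2)/d_i, a_{i+1} = floor((a_0 + m_{i+1})/d_{i+1}):
  m_1 = 1*21 - 0 = 21, d_1 = (458 - 21^2)/1 = 17/1 = 17, a_1 = floor((21 + 21)/17) = 2.
  m_2 = 17*2 - 21 = 13, d_2 = (458 - 13^2)/17 = 289/17 = 17, a_2 = floor((21 + 13)/17) = 2.
  m_3 = 17*2 - 13 = 21, d_3 = (458 - 21^2)/17 = 17/17 = 1, a_3 = floor((21 + 21)/1) = 42.
  m_4 = 1*42 - 21 = 21, d_4 = (458 - 21^2)/1 = 17/1 = 17: (m_4, d_4) = (m_1, d_1) = (21, 17), so from here the quotients repeat a_1, ..., a_3; the period length is 3.
So sqrt(458) = [21; (2, 2, 42)] with period length k = 3.
k is odd, so (p_{k-1}, q_{k-1}) only solves x^2 - 458y^2 = -1 and the fundamental solution of x^2 - 458y^2 = 1 is (p_{2k-1}, q_{2k-1}) = (p_5, q_5); compute convergents through index 5, running through the period twice.
Convergents (p_i = a_i*p_{i-1} + p_{i-2}, q_i = a_i*q_{i-1} + q_{i-2} with p_{-2}=0, p_{-1}=1, q_{-2}=1, q_{-1}=0):
  i=0: a_0=21, p_0 = 21*1 + 0 = 21, q_0 = 21*0 + 1 = 1.
  i=1: a_1=2, p_1 = 2*21 + 1 = 43, q_1 = 2*1 + 0 = 2.
  i=2: a_2=2, p_2 = 2*43 + 21 = 107, q_2 = 2*2 + 1 = 5.
  i=3: a_3=42, p_3 = 42*107 + 43 = 4537, q_3 = 42*5 + 2 = 212.
  i=4: a_4=2, p_4 = 2*4537 + 107 = 9181, q_4 = 2*212 + 5 = 429.
  i=5: a_5=2, p_5 = 2*9181 + 4537 = 22899, q_5 = 2*429 + 212 = 1070.
Indeed p_2^2 - 458*q_2^2 = 11449 - 11450 = -1, not +1.
Check: 22899^2 - 458*1070^2 = 524364201 - 524364200 = 1, so (x, y) = (22899, 1070) solves the equation, and by the theorem it is the least positive solution.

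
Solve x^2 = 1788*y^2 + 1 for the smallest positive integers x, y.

First expand sqrt(1788) as a continued fraction. With x_i = (sqrt(1788) + m_i)/d_i and (m_0, d_0) = (0, 1): a_0 = floor(sqrt(1788)) = 42, since 42^2 = 1764 <= 1788 < 1849 = 43^2.
Iterate m_{i+1} = d_i*a_i - m_i, d_{i+1} = (1788 - m_{i+1}^2)/d_i, a_{i+1} = floor((a_0 + m_{i+1})/d_{i+1}):
  m_1 = 1*42 - 0 = 42, d_1 = (1788 - 42^2)/1 = 24/1 = 24, a_1 = floor((42 + 42)/24) = 3.
  m_2 = 24*3 - 42 = 30, d_2 = (1788 - 30^2)/24 = 888/24 = 37, a_2 = floor((42 + 30)/37) = 1.
  m_3 = 37*1 - 30 = 7, d_3 = (1788 - 7^2)/37 = 1739/37 = 47, a_3 = floor((42 + 7)/47) = 1.
  m_4 = 47*1 - 7 = 40, d_4 = (1788 - 40^2)/47 = 188/47 = 4, a_4 = floor((42 + 40)/4) = 20.
  m_5 = 4*20 - 40 = 40, d_5 = (1788 - 40^2)/4 = 188/4 = 47, a_5 = floor((42 + 40)/47) = 1.
  m_6 = 47*1 - 40 = 7, d_6 = (1788 - 7^2)/47 = 1739/47 = 37, a_6 = floor((42 + 7)/37) = 1.
  m_7 = 37*1 - 7 = 30, d_7 = (1788 - 30^2)/37 = 888/37 = 24, a_7 = floor((42 + 30)/24) = 3.
  m_8 = 24*3 - 30 = 42, d_8 = (1788 - 42^2)/24 = 24/24 = 1, a_8 = floor((42 + 42)/1) = 84.
  m_9 = 1*84 - 42 = 42, d_9 = (1788 - 42^2)/1 = 24/1 = 24: (m_9, d_9) = (m_1, d_1) = (42, 24), so from here the quotients repeat a_1, ..., a_8; the period length is 8.
So sqrt(1788) = [42; (3, 1, 1, 20, 1, 1, 3, 84)] with period length k = 8.
k is even, so the fundamental solution of x^2 - 1788y^2 = 1 is (p_{k-1}, q_{k-1}) = (p_7, q_7); compute convergents through index 7.
Convergents (p_i = a_i*p_{i-1} + p_{i-2}, q_i = a_i*q_{i-1} + q_{i-2} with p_{-2}=0, p_{-1}=1, q_{-2}=1, q_{-1}=0):
  i=0: a_0=42, p_0 = 42*1 + 0 = 42, q_0 = 42*0 + 1 = 1.
  i=1: a_1=3, p_1 = 3*42 + 1 = 127, q_1 = 3*1 + 0 = 3.
  i=2: a_2=1, p_2 = 1*127 + 42 = 169, q_2 = 1*3 + 1 = 4.
  i=3: a_3=1, p_3 = 1*169 + 127 = 296, q_3 = 1*4 + 3 = 7.
  i=4: a_4=20, p_4 = 20*296 + 169 = 6089, q_4 = 20*7 + 4 = 144.
  i=5: a_5=1, p_5 = 1*6089 + 296 = 6385, q_5 = 1*144 + 7 = 151.
  i=6: a_6=1, p_6 = 1*6385 + 6089 = 12474, q_6 = 1*151 + 144 = 295.
  i=7: a_7=3, p_7 = 3*12474 + 6385 = 43807, q_7 = 3*295 + 151 = 1036.
Check: 43807^2 - 1788*1036^2 = 1919053249 - 1919053248 = 1, so (x, y) = (43807, 1036) solves the equation, and by the theorem it is the least positive solution.

(x, y) = (43807, 1036)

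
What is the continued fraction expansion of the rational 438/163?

[2; 1, 2, 5, 10]

Run the Euclidean algorithm on 438 and 163; the successive quotients are the partial quotients a_0, a_1, ... (each step inverts the fractional part left over by the previous one):
  438 = 2*163 + 112, so a_0 = 2.
  163 = 1*112 + 51, so a_1 = 1.
  112 = 2*51 + 10, so a_2 = 2.
  51 = 5*10 + 1, so a_3 = 5.
  10 = 10*1 + 0, so a_4 = 10.
The remainder reaches 0 after 5 divisions, so the expansion has 5 partial quotients, read off in order.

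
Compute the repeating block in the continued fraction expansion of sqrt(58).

[7; (1, 1, 1, 1, 1, 1, 14)]

Write x_i = (sqrt(58) + m_i)/d_i with (m_0, d_0) = (0, 1). a_0 = floor(sqrt(58)) = 7, since 7^2 = 49 <= 58 < 64 = 8^2.
Iterate m_{i+1} = d_i*a_i - m_i, d_{i+1} = (58 - m_{i+1}^2)/d_i, a_{i+1} = floor((a_0 + m_{i+1})/d_{i+1}):
  m_1 = 1*7 - 0 = 7, d_1 = (58 - 7^2)/1 = 9/1 = 9, a_1 = floor((7 + 7)/9) = 1.
  m_2 = 9*1 - 7 = 2, d_2 = (58 - 2^2)/9 = 54/9 = 6, a_2 = floor((7 + 2)/6) = 1.
  m_3 = 6*1 - 2 = 4, d_3 = (58 - 4^2)/6 = 42/6 = 7, a_3 = floor((7 + 4)/7) = 1.
  m_4 = 7*1 - 4 = 3, d_4 = (58 - 3^2)/7 = 49/7 = 7, a_4 = floor((7 + 3)/7) = 1.
  m_5 = 7*1 - 3 = 4, d_5 = (58 - 4^2)/7 = 42/7 = 6, a_5 = floor((7 + 4)/6) = 1.
  m_6 = 6*1 - 4 = 2, d_6 = (58 - 2^2)/6 = 54/6 = 9, a_6 = floor((7 + 2)/9) = 1.
  m_7 = 9*1 - 2 = 7, d_7 = (58 - 7^2)/9 = 9/9 = 1, a_7 = floor((7 + 7)/1) = 14.
  m_8 = 1*14 - 7 = 7, d_8 = (58 - 7^2)/1 = 9/1 = 9: (m_8, d_8) = (m_1, d_1) = (7, 9), so from here the quotients repeat a_1, ..., a_7; the period length is 7.
Hence the expansion of sqrt(58) is a_0 = 7 followed by the repeating block 1, 1, 1, 1, 1, 1, 14 (period 7).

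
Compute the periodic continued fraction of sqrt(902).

Write x_i = (sqrt(902) + m_i)/d_i with (m_0, d_0) = (0, 1). a_0 = floor(sqrt(902)) = 30, since 30^2 = 900 <= 902 < 961 = 31^2.
Iterate m_{i+1} = d_i*a_i - m_i, d_{i+1} = (902 - m_{i+1}^2)/d_i, a_{i+1} = floor((a_0 + m_{i+1})/d_{i+1}):
  m_1 = 1*30 - 0 = 30, d_1 = (902 - 30^2)/1 = 2/1 = 2, a_1 = floor((30 + 30)/2) = 30.
  m_2 = 2*30 - 30 = 30, d_2 = (902 - 30^2)/2 = 2/2 = 1, a_2 = floor((30 + 30)/1) = 60.
  m_3 = 1*60 - 30 = 30, d_3 = (902 - 30^2)/1 = 2/1 = 2: (m_3, d_3) = (m_1, d_1) = (30, 2), so from here the quotients repeat a_1, a_2; the period length is 2.
Hence the expansion of sqrt(902) is a_0 = 30 followed by the repeating block 30, 60 (period 2).

[30; (30, 60)]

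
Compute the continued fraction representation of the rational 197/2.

Run the Euclidean algorithm on 197 and 2; the successive quotients are the partial quotients a_0, a_1, ... (each step inverts the fractional part left over by the previous one):
  197 = 98*2 + 1, so a_0 = 98.
  2 = 2*1 + 0, so a_1 = 2.
The remainder reaches 0 after 2 divisions, so the expansion has 2 partial quotients, read off in order.

[98; 2]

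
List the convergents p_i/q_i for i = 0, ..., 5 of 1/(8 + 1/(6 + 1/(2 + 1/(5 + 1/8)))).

Using the convergent recurrence p_i = a_i*p_{i-1} + p_{i-2}, q_i = a_i*q_{i-1} + q_{i-2} with p_{-2}=0, p_{-1}=1, q_{-2}=1, q_{-1}=0:
  i=0: a_0=0, p_0 = 0*1 + 0 = 0, q_0 = 0*0 + 1 = 1.
  i=1: a_1=8, p_1 = 8*0 + 1 = 1, q_1 = 8*1 + 0 = 8.
  i=2: a_2=6, p_2 = 6*1 + 0 = 6, q_2 = 6*8 + 1 = 49.
  i=3: a_3=2, p_3 = 2*6 + 1 = 13, q_3 = 2*49 + 8 = 106.
  i=4: a_4=5, p_4 = 5*13 + 6 = 71, q_4 = 5*106 + 49 = 579.
  i=5: a_5=8, p_5 = 8*71 + 13 = 581, q_5 = 8*579 + 106 = 4738.

0/1, 1/8, 6/49, 13/106, 71/579, 581/4738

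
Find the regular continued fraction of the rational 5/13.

[0; 2, 1, 1, 2]

Run the Euclidean algorithm on 5 and 13; the successive quotients are the partial quotients a_0, a_1, ... (each step inverts the fractional part left over by the previous one):
  5 = 0*13 + 5, so a_0 = 0.
  13 = 2*5 + 3, so a_1 = 2.
  5 = 1*3 + 2, so a_2 = 1.
  3 = 1*2 + 1, so a_3 = 1.
  2 = 2*1 + 0, so a_4 = 2.
The remainder reaches 0 after 5 divisions, so the expansion has 5 partial quotients, read off in order.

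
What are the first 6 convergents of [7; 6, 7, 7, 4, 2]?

Using the convergent recurrence p_i = a_i*p_{i-1} + p_{i-2}, q_i = a_i*q_{i-1} + q_{i-2} with p_{-2}=0, p_{-1}=1, q_{-2}=1, q_{-1}=0:
  i=0: a_0=7, p_0 = 7*1 + 0 = 7, q_0 = 7*0 + 1 = 1.
  i=1: a_1=6, p_1 = 6*7 + 1 = 43, q_1 = 6*1 + 0 = 6.
  i=2: a_2=7, p_2 = 7*43 + 7 = 308, q_2 = 7*6 + 1 = 43.
  i=3: a_3=7, p_3 = 7*308 + 43 = 2199, q_3 = 7*43 + 6 = 307.
  i=4: a_4=4, p_4 = 4*2199 + 308 = 9104, q_4 = 4*307 + 43 = 1271.
  i=5: a_5=2, p_5 = 2*9104 + 2199 = 20407, q_5 = 2*1271 + 307 = 2849.

7/1, 43/6, 308/43, 2199/307, 9104/1271, 20407/2849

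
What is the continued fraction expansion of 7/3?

Run the Euclidean algorithm on 7 and 3; the successive quotients are the partial quotients a_0, a_1, ... (each step inverts the fractional part left over by the previous one):
  7 = 2*3 + 1, so a_0 = 2.
  3 = 3*1 + 0, so a_1 = 3.
The remainder reaches 0 after 2 divisions, so the expansion has 2 partial quotients, read off in order.

[2; 3]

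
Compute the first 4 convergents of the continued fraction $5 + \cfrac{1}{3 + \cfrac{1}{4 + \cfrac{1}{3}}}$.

Using the convergent recurrence p_i = a_i*p_{i-1} + p_{i-2}, q_i = a_i*q_{i-1} + q_{i-2} with p_{-2}=0, p_{-1}=1, q_{-2}=1, q_{-1}=0:
  i=0: a_0=5, p_0 = 5*1 + 0 = 5, q_0 = 5*0 + 1 = 1.
  i=1: a_1=3, p_1 = 3*5 + 1 = 16, q_1 = 3*1 + 0 = 3.
  i=2: a_2=4, p_2 = 4*16 + 5 = 69, q_2 = 4*3 + 1 = 13.
  i=3: a_3=3, p_3 = 3*69 + 16 = 223, q_3 = 3*13 + 3 = 42.

5/1, 16/3, 69/13, 223/42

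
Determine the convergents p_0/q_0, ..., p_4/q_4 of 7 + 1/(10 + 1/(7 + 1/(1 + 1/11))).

7/1, 71/10, 504/71, 575/81, 6829/962

Using the convergent recurrence p_i = a_i*p_{i-1} + p_{i-2}, q_i = a_i*q_{i-1} + q_{i-2} with p_{-2}=0, p_{-1}=1, q_{-2}=1, q_{-1}=0:
  i=0: a_0=7, p_0 = 7*1 + 0 = 7, q_0 = 7*0 + 1 = 1.
  i=1: a_1=10, p_1 = 10*7 + 1 = 71, q_1 = 10*1 + 0 = 10.
  i=2: a_2=7, p_2 = 7*71 + 7 = 504, q_2 = 7*10 + 1 = 71.
  i=3: a_3=1, p_3 = 1*504 + 71 = 575, q_3 = 1*71 + 10 = 81.
  i=4: a_4=11, p_4 = 11*575 + 504 = 6829, q_4 = 11*81 + 71 = 962.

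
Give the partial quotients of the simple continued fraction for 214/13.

[16; 2, 6]

Run the Euclidean algorithm on 214 and 13; the successive quotients are the partial quotients a_0, a_1, ... (each step inverts the fractional part left over by the previous one):
  214 = 16*13 + 6, so a_0 = 16.
  13 = 2*6 + 1, so a_1 = 2.
  6 = 6*1 + 0, so a_2 = 6.
The remainder reaches 0 after 3 divisions, so the expansion has 3 partial quotients, read off in order.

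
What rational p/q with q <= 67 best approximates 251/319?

Expand x = 251/319 as a continued fraction with the Euclidean algorithm:
  251 = 0*319 + 251, so a_0 = 0.
  319 = 1*251 + 68, so a_1 = 1.
  251 = 3*68 + 47, so a_2 = 3.
  68 = 1*47 + 21, so a_3 = 1.
  47 = 2*21 + 5, so a_4 = 2.
  21 = 4*5 + 1, so a_5 = 4.
  5 = 5*1 + 0, so a_6 = 5.
so x = [0; 1, 3, 1, 2, 4, 5].
Convergents (p_i = a_i*p_{i-1} + p_{i-2}, q_i = a_i*q_{i-1} + q_{i-2} with p_{-2}=0, p_{-1}=1, q_{-2}=1, q_{-1}=0), until the denominator exceeds 67:
  i=0: a_0=0, p_0 = 0*1 + 0 = 0, q_0 = 0*0 + 1 = 1.
  i=1: a_1=1, p_1 = 1*0 + 1 = 1, q_1 = 1*1 + 0 = 1.
  i=2: a_2=3, p_2 = 3*1 + 0 = 3, q_2 = 3*1 + 1 = 4.
  i=3: a_3=1, p_3 = 1*3 + 1 = 4, q_3 = 1*4 + 1 = 5.
  i=4: a_4=2, p_4 = 2*4 + 3 = 11, q_4 = 2*5 + 4 = 14.
  i=5: a_5=4, p_5 = 4*11 + 4 = 48, q_5 = 4*14 + 5 = 61.
  i=6: a_6=5, p_6 = 5*48 + 11 = 251, q_6 = 5*61 + 14 = 319.
q_6 = 319 > 67, so the last convergent with denominator <= 67 is p_5/q_5 = 48/61.
The closest fraction with denominator <= 67 is either p_5/q_5 or the intermediate fraction (k*p_5 + p_4)/(k*q_5 + q_4) with the largest k >= 1 whose denominator stays <= 67; these approach x as k grows, and every other convergent or intermediate fraction in range is farther away.
Largest k: floor((67 - q_4)/q_5) = floor((67 - 14)/61) = 0.
Since k = 0, no intermediate fraction beyond p_5/q_5 has denominator <= 67, so the convergent 48/61 is the closest (its error is |251*61 - 48*319|/(319*61) = 1/19459).

48/61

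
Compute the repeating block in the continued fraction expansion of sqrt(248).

Write x_i = (sqrt(248) + m_i)/d_i with (m_0, d_0) = (0, 1). a_0 = floor(sqrt(248)) = 15, since 15^2 = 225 <= 248 < 256 = 16^2.
Iterate m_{i+1} = d_i*a_i - m_i, d_{i+1} = (248 - m_{i+1}^2)/d_i, a_{i+1} = floor((a_0 + m_{i+1})/d_{i+1}):
  m_1 = 1*15 - 0 = 15, d_1 = (248 - 15^2)/1 = 23/1 = 23, a_1 = floor((15 + 15)/23) = 1.
  m_2 = 23*1 - 15 = 8, d_2 = (248 - 8^2)/23 = 184/23 = 8, a_2 = floor((15 + 8)/8) = 2.
  m_3 = 8*2 - 8 = 8, d_3 = (248 - 8^2)/8 = 184/8 = 23, a_3 = floor((15 + 8)/23) = 1.
  m_4 = 23*1 - 8 = 15, d_4 = (248 - 15^2)/23 = 23/23 = 1, a_4 = floor((15 + 15)/1) = 30.
  m_5 = 1*30 - 15 = 15, d_5 = (248 - 15^2)/1 = 23/1 = 23: (m_5, d_5) = (m_1, d_1) = (15, 23), so from here the quotients repeat a_1, ..., a_4; the period length is 4.
Hence the expansion of sqrt(248) is a_0 = 15 followed by the repeating block 1, 2, 1, 30 (period 4).

[15; (1, 2, 1, 30)]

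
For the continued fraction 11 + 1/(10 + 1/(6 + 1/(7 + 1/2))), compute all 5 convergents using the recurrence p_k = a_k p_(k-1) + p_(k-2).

Using the convergent recurrence p_i = a_i*p_{i-1} + p_{i-2}, q_i = a_i*q_{i-1} + q_{i-2} with p_{-2}=0, p_{-1}=1, q_{-2}=1, q_{-1}=0:
  i=0: a_0=11, p_0 = 11*1 + 0 = 11, q_0 = 11*0 + 1 = 1.
  i=1: a_1=10, p_1 = 10*11 + 1 = 111, q_1 = 10*1 + 0 = 10.
  i=2: a_2=6, p_2 = 6*111 + 11 = 677, q_2 = 6*10 + 1 = 61.
  i=3: a_3=7, p_3 = 7*677 + 111 = 4850, q_3 = 7*61 + 10 = 437.
  i=4: a_4=2, p_4 = 2*4850 + 677 = 10377, q_4 = 2*437 + 61 = 935.

11/1, 111/10, 677/61, 4850/437, 10377/935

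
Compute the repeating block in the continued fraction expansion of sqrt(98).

Write x_i = (sqrt(98) + m_i)/d_i with (m_0, d_0) = (0, 1). a_0 = floor(sqrt(98)) = 9, since 9^2 = 81 <= 98 < 100 = 10^2.
Iterate m_{i+1} = d_i*a_i - m_i, d_{i+1} = (98 - m_{i+1}^2)/d_i, a_{i+1} = floor((a_0 + m_{i+1})/d_{i+1}):
  m_1 = 1*9 - 0 = 9, d_1 = (98 - 9^2)/1 = 17/1 = 17, a_1 = floor((9 + 9)/17) = 1.
  m_2 = 17*1 - 9 = 8, d_2 = (98 - 8^2)/17 = 34/17 = 2, a_2 = floor((9 + 8)/2) = 8.
  m_3 = 2*8 - 8 = 8, d_3 = (98 - 8^2)/2 = 34/2 = 17, a_3 = floor((9 + 8)/17) = 1.
  m_4 = 17*1 - 8 = 9, d_4 = (98 - 9^2)/17 = 17/17 = 1, a_4 = floor((9 + 9)/1) = 18.
  m_5 = 1*18 - 9 = 9, d_5 = (98 - 9^2)/1 = 17/1 = 17: (m_5, d_5) = (m_1, d_1) = (9, 17), so from here the quotients repeat a_1, ..., a_4; the period length is 4.
Hence the expansion of sqrt(98) is a_0 = 9 followed by the repeating block 1, 8, 1, 18 (period 4).

[9; (1, 8, 1, 18)]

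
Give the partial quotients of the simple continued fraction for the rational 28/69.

Run the Euclidean algorithm on 28 and 69; the successive quotients are the partial quotients a_0, a_1, ... (each step inverts the fractional part left over by the previous one):
  28 = 0*69 + 28, so a_0 = 0.
  69 = 2*28 + 13, so a_1 = 2.
  28 = 2*13 + 2, so a_2 = 2.
  13 = 6*2 + 1, so a_3 = 6.
  2 = 2*1 + 0, so a_4 = 2.
The remainder reaches 0 after 5 divisions, so the expansion has 5 partial quotients, read off in order.

[0; 2, 2, 6, 2]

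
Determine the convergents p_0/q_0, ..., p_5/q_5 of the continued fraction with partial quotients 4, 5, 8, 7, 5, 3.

4/1, 21/5, 172/41, 1225/292, 6297/1501, 20116/4795

Using the convergent recurrence p_i = a_i*p_{i-1} + p_{i-2}, q_i = a_i*q_{i-1} + q_{i-2} with p_{-2}=0, p_{-1}=1, q_{-2}=1, q_{-1}=0:
  i=0: a_0=4, p_0 = 4*1 + 0 = 4, q_0 = 4*0 + 1 = 1.
  i=1: a_1=5, p_1 = 5*4 + 1 = 21, q_1 = 5*1 + 0 = 5.
  i=2: a_2=8, p_2 = 8*21 + 4 = 172, q_2 = 8*5 + 1 = 41.
  i=3: a_3=7, p_3 = 7*172 + 21 = 1225, q_3 = 7*41 + 5 = 292.
  i=4: a_4=5, p_4 = 5*1225 + 172 = 6297, q_4 = 5*292 + 41 = 1501.
  i=5: a_5=3, p_5 = 3*6297 + 1225 = 20116, q_5 = 3*1501 + 292 = 4795.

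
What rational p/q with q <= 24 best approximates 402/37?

Expand x = 402/37 as a continued fraction with the Euclidean algorithm:
  402 = 10*37 + 32, so a_0 = 10.
  37 = 1*32 + 5, so a_1 = 1.
  32 = 6*5 + 2, so a_2 = 6.
  5 = 2*2 + 1, so a_3 = 2.
  2 = 2*1 + 0, so a_4 = 2.
so x = [10; 1, 6, 2, 2].
Convergents (p_i = a_i*p_{i-1} + p_{i-2}, q_i = a_i*q_{i-1} + q_{i-2} with p_{-2}=0, p_{-1}=1, q_{-2}=1, q_{-1}=0), until the denominator exceeds 24:
  i=0: a_0=10, p_0 = 10*1 + 0 = 10, q_0 = 10*0 + 1 = 1.
  i=1: a_1=1, p_1 = 1*10 + 1 = 11, q_1 = 1*1 + 0 = 1.
  i=2: a_2=6, p_2 = 6*11 + 10 = 76, q_2 = 6*1 + 1 = 7.
  i=3: a_3=2, p_3 = 2*76 + 11 = 163, q_3 = 2*7 + 1 = 15.
  i=4: a_4=2, p_4 = 2*163 + 76 = 402, q_4 = 2*15 + 7 = 37.
q_4 = 37 > 24, so the last convergent with denominator <= 24 is p_3/q_3 = 163/15.
The closest fraction with denominator <= 24 is either p_3/q_3 or the intermediate fraction (k*p_3 + p_2)/(k*q_3 + q_2) with the largest k >= 1 whose denominator stays <= 24; these approach x as k grows, and every other convergent or intermediate fraction in range is farther away.
Largest k: floor((24 - q_2)/q_3) = floor((24 - 7)/15) = 1.
That gives (1*163 + 76)/(1*15 + 7) = 239/22.
Compare the errors: |x - 163/15| = |402*15 - 163*37|/(37*15) = 1/555, and |x - 239/22| = |402*22 - 239*37|/(37*22) = 1/814.
Cross-multiplying, 1*555 = 555 < 814 = 1*814, so 1/814 is smaller: the intermediate fraction 239/22 is closer to x than 163/15.

239/22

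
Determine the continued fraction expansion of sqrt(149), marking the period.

[12; (4, 1, 5, 3, 3, 5, 1, 4, 24)]

Write x_i = (sqrt(149) + m_i)/d_i with (m_0, d_0) = (0, 1). a_0 = floor(sqrt(149)) = 12, since 12^2 = 144 <= 149 < 169 = 13^2.
Iterate m_{i+1} = d_i*a_i - m_i, d_{i+1} = (149 - m_{i+1}^2)/d_i, a_{i+1} = floor((a_0 + m_{i+1})/d_{i+1}):
  m_1 = 1*12 - 0 = 12, d_1 = (149 - 12^2)/1 = 5/1 = 5, a_1 = floor((12 + 12)/5) = 4.
  m_2 = 5*4 - 12 = 8, d_2 = (149 - 8^2)/5 = 85/5 = 17, a_2 = floor((12 + 8)/17) = 1.
  m_3 = 17*1 - 8 = 9, d_3 = (149 - 9^2)/17 = 68/17 = 4, a_3 = floor((12 + 9)/4) = 5.
  m_4 = 4*5 - 9 = 11, d_4 = (149 - 11^2)/4 = 28/4 = 7, a_4 = floor((12 + 11)/7) = 3.
  m_5 = 7*3 - 11 = 10, d_5 = (149 - 10^2)/7 = 49/7 = 7, a_5 = floor((12 + 10)/7) = 3.
  m_6 = 7*3 - 10 = 11, d_6 = (149 - 11^2)/7 = 28/7 = 4, a_6 = floor((12 + 11)/4) = 5.
  m_7 = 4*5 - 11 = 9, d_7 = (149 - 9^2)/4 = 68/4 = 17, a_7 = floor((12 + 9)/17) = 1.
  m_8 = 17*1 - 9 = 8, d_8 = (149 - 8^2)/17 = 85/17 = 5, a_8 = floor((12 + 8)/5) = 4.
  m_9 = 5*4 - 8 = 12, d_9 = (149 - 12^2)/5 = 5/5 = 1, a_9 = floor((12 + 12)/1) = 24.
  m_10 = 1*24 - 12 = 12, d_10 = (149 - 12^2)/1 = 5/1 = 5: (m_10, d_10) = (m_1, d_1) = (12, 5), so from here the quotients repeat a_1, ..., a_9; the period length is 9.
Hence the expansion of sqrt(149) is a_0 = 12 followed by the repeating block 4, 1, 5, 3, 3, 5, 1, 4, 24 (period 9).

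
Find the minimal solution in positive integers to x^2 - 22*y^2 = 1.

(x, y) = (197, 42)

First expand sqrt(22) as a continued fraction. With x_i = (sqrt(22) + m_i)/d_i and (m_0, d_0) = (0, 1): a_0 = floor(sqrt(22)) = 4, since 4^2 = 16 <= 22 < 25 = 5^2.
Iterate m_{i+1} = d_i*a_i - m_i, d_{i+1} = (22 - m_{i+1}^2)/d_i, a_{i+1} = floor((a_0 + m_{i+1})/d_{i+1}):
  m_1 = 1*4 - 0 = 4, d_1 = (22 - 4^2)/1 = 6/1 = 6, a_1 = floor((4 + 4)/6) = 1.
  m_2 = 6*1 - 4 = 2, d_2 = (22 - 2^2)/6 = 18/6 = 3, a_2 = floor((4 + 2)/3) = 2.
  m_3 = 3*2 - 2 = 4, d_3 = (22 - 4^2)/3 = 6/3 = 2, a_3 = floor((4 + 4)/2) = 4.
  m_4 = 2*4 - 4 = 4, d_4 = (22 - 4^2)/2 = 6/2 = 3, a_4 = floor((4 + 4)/3) = 2.
  m_5 = 3*2 - 4 = 2, d_5 = (22 - 2^2)/3 = 18/3 = 6, a_5 = floor((4 + 2)/6) = 1.
  m_6 = 6*1 - 2 = 4, d_6 = (22 - 4^2)/6 = 6/6 = 1, a_6 = floor((4 + 4)/1) = 8.
  m_7 = 1*8 - 4 = 4, d_7 = (22 - 4^2)/1 = 6/1 = 6: (m_7, d_7) = (m_1, d_1) = (4, 6), so from here the quotients repeat a_1, ..., a_6; the period length is 6.
So sqrt(22) = [4; (1, 2, 4, 2, 1, 8)] with period length k = 6.
k is even, so the fundamental solution of x^2 - 22y^2 = 1 is (p_{k-1}, q_{k-1}) = (p_5, q_5); compute convergents through index 5.
Convergents (p_i = a_i*p_{i-1} + p_{i-2}, q_i = a_i*q_{i-1} + q_{i-2} with p_{-2}=0, p_{-1}=1, q_{-2}=1, q_{-1}=0):
  i=0: a_0=4, p_0 = 4*1 + 0 = 4, q_0 = 4*0 + 1 = 1.
  i=1: a_1=1, p_1 = 1*4 + 1 = 5, q_1 = 1*1 + 0 = 1.
  i=2: a_2=2, p_2 = 2*5 + 4 = 14, q_2 = 2*1 + 1 = 3.
  i=3: a_3=4, p_3 = 4*14 + 5 = 61, q_3 = 4*3 + 1 = 13.
  i=4: a_4=2, p_4 = 2*61 + 14 = 136, q_4 = 2*13 + 3 = 29.
  i=5: a_5=1, p_5 = 1*136 + 61 = 197, q_5 = 1*29 + 13 = 42.
Check: 197^2 - 22*42^2 = 38809 - 38808 = 1, so (x, y) = (197, 42) solves the equation, and by the theorem it is the least positive solution.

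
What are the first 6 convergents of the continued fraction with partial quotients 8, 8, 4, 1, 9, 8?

8/1, 65/8, 268/33, 333/41, 3265/402, 26453/3257

Using the convergent recurrence p_i = a_i*p_{i-1} + p_{i-2}, q_i = a_i*q_{i-1} + q_{i-2} with p_{-2}=0, p_{-1}=1, q_{-2}=1, q_{-1}=0:
  i=0: a_0=8, p_0 = 8*1 + 0 = 8, q_0 = 8*0 + 1 = 1.
  i=1: a_1=8, p_1 = 8*8 + 1 = 65, q_1 = 8*1 + 0 = 8.
  i=2: a_2=4, p_2 = 4*65 + 8 = 268, q_2 = 4*8 + 1 = 33.
  i=3: a_3=1, p_3 = 1*268 + 65 = 333, q_3 = 1*33 + 8 = 41.
  i=4: a_4=9, p_4 = 9*333 + 268 = 3265, q_4 = 9*41 + 33 = 402.
  i=5: a_5=8, p_5 = 8*3265 + 333 = 26453, q_5 = 8*402 + 41 = 3257.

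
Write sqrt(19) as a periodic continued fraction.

[4; (2, 1, 3, 1, 2, 8)]

Write x_i = (sqrt(19) + m_i)/d_i with (m_0, d_0) = (0, 1). a_0 = floor(sqrt(19)) = 4, since 4^2 = 16 <= 19 < 25 = 5^2.
Iterate m_{i+1} = d_i*a_i - m_i, d_{i+1} = (19 - m_{i+1}^2)/d_i, a_{i+1} = floor((a_0 + m_{i+1})/d_{i+1}):
  m_1 = 1*4 - 0 = 4, d_1 = (19 - 4^2)/1 = 3/1 = 3, a_1 = floor((4 + 4)/3) = 2.
  m_2 = 3*2 - 4 = 2, d_2 = (19 - 2^2)/3 = 15/3 = 5, a_2 = floor((4 + 2)/5) = 1.
  m_3 = 5*1 - 2 = 3, d_3 = (19 - 3^2)/5 = 10/5 = 2, a_3 = floor((4 + 3)/2) = 3.
  m_4 = 2*3 - 3 = 3, d_4 = (19 - 3^2)/2 = 10/2 = 5, a_4 = floor((4 + 3)/5) = 1.
  m_5 = 5*1 - 3 = 2, d_5 = (19 - 2^2)/5 = 15/5 = 3, a_5 = floor((4 + 2)/3) = 2.
  m_6 = 3*2 - 2 = 4, d_6 = (19 - 4^2)/3 = 3/3 = 1, a_6 = floor((4 + 4)/1) = 8.
  m_7 = 1*8 - 4 = 4, d_7 = (19 - 4^2)/1 = 3/1 = 3: (m_7, d_7) = (m_1, d_1) = (4, 3), so from here the quotients repeat a_1, ..., a_6; the period length is 6.
Hence the expansion of sqrt(19) is a_0 = 4 followed by the repeating block 2, 1, 3, 1, 2, 8 (period 6).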